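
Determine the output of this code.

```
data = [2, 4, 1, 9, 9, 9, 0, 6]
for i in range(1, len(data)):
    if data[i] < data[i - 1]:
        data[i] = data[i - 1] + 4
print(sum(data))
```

71

i=1: 4>=2, unchanged → [2, 4, 1, 9, 9, 9, 0, 6]
i=2: 1<4, data[2] = 4+4 = 8 → [2, 4, 8, 9, 9, 9, 0, 6]
i=3: 9>=8, unchanged → [2, 4, 8, 9, 9, 9, 0, 6]
i=4: 9>=9, unchanged → [2, 4, 8, 9, 9, 9, 0, 6]
i=5: 9>=9, unchanged → [2, 4, 8, 9, 9, 9, 0, 6]
i=6: 0<9, data[6] = 9+4 = 13 → [2, 4, 8, 9, 9, 9, 13, 6]
i=7: 6<13, data[7] = 13+4 = 17 → [2, 4, 8, 9, 9, 9, 13, 17]
sum = 71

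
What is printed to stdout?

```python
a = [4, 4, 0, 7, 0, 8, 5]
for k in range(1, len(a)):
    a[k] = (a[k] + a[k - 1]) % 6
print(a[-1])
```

k=1: a[1] = (4+4)%6 = 2 → [4, 2, 0, 7, 0, 8, 5]
k=2: a[2] = (0+2)%6 = 2 → [4, 2, 2, 7, 0, 8, 5]
k=3: a[3] = (7+2)%6 = 3 → [4, 2, 2, 3, 0, 8, 5]
k=4: a[4] = (0+3)%6 = 3 → [4, 2, 2, 3, 3, 8, 5]
k=5: a[5] = (8+3)%6 = 5 → [4, 2, 2, 3, 3, 5, 5]
k=6: a[6] = (5+5)%6 = 4 → [4, 2, 2, 3, 3, 5, 4]

4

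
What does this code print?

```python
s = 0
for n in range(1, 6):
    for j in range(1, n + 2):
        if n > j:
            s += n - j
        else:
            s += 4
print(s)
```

n=1,j=1: not 1>1, s = 0+4 = 4
n=1,j=2: not 1>2, s = 4+4 = 8
n=2,j=1: 2>1, s = 8+1 = 9
n=2,j=2: not 2>2, s = 9+4 = 13
n=2,j=3: not 2>3, s = 13+4 = 17
n=3,j=1: 3>1, s = 17+2 = 19
n=3,j=2: 3>2, s = 19+1 = 20
n=3,j=3: not 3>3, s = 20+4 = 24
n=3,j=4: not 3>4, s = 24+4 = 28
n=4,j=1: 4>1, s = 28+3 = 31
n=4,j=2: 4>2, s = 31+2 = 33
n=4,j=3: 4>3, s = 33+1 = 34
n=4,j=4: not 4>4, s = 34+4 = 38
n=4,j=5: not 4>5, s = 38+4 = 42
n=5,j=1: 5>1, s = 42+4 = 46
n=5,j=2: 5>2, s = 46+3 = 49
n=5,j=3: 5>3, s = 49+2 = 51
n=5,j=4: 5>4, s = 51+1 = 52
n=5,j=5: not 5>5, s = 52+4 = 56
n=5,j=6: not 5>6, s = 56+4 = 60

60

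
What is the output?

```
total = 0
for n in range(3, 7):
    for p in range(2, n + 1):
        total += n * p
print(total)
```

241

n=3,p=2: total = 0+6 = 6
n=3,p=3: total = 6+9 = 15
n=4,p=2: total = 15+8 = 23
n=4,p=3: total = 23+12 = 35
n=4,p=4: total = 35+16 = 51
n=5,p=2: total = 51+10 = 61
n=5,p=3: total = 61+15 = 76
n=5,p=4: total = 76+20 = 96
n=5,p=5: total = 96+25 = 121
n=6,p=2: total = 121+12 = 133
n=6,p=3: total = 133+18 = 151
n=6,p=4: total = 151+24 = 175
n=6,p=5: total = 175+30 = 205
n=6,p=6: total = 205+36 = 241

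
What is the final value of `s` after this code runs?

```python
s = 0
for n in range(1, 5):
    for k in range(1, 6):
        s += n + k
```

110

n=1,k=1: s = 0+2 = 2
n=1,k=2: s = 2+3 = 5
n=1,k=3: s = 5+4 = 9
n=1,k=4: s = 9+5 = 14
n=1,k=5: s = 14+6 = 20
n=2,k=1: s = 20+3 = 23
n=2,k=2: s = 23+4 = 27
n=2,k=3: s = 27+5 = 32
n=2,k=4: s = 32+6 = 38
n=2,k=5: s = 38+7 = 45
n=3,k=1: s = 45+4 = 49
n=3,k=2: s = 49+5 = 54
n=3,k=3: s = 54+6 = 60
n=3,k=4: s = 60+7 = 67
n=3,k=5: s = 67+8 = 75
n=4,k=1: s = 75+5 = 80
n=4,k=2: s = 80+6 = 86
n=4,k=3: s = 86+7 = 93
n=4,k=4: s = 93+8 = 101
n=4,k=5: s = 101+9 = 110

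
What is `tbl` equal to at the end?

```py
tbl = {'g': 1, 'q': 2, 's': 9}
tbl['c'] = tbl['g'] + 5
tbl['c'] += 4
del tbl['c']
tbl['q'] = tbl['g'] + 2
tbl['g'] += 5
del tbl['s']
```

tbl['c'] = tbl['g']+5 = 6 → {'g': 1, 'q': 2, 's': 9, 'c': 6}
tbl['c'] = 6+4 = 10 → {'g': 1, 'q': 2, 's': 9, 'c': 10}
del 'c' → {'g': 1, 'q': 2, 's': 9}
tbl['q'] = tbl['g']+2 = 3 → {'g': 1, 'q': 3, 's': 9}
tbl['g'] = 1+5 = 6 → {'g': 6, 'q': 3, 's': 9}
del 's' → {'g': 6, 'q': 3}

{'g': 6, 'q': 3}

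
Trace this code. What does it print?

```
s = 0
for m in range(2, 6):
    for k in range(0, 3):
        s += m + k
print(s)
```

54

m=2,k=0: s = 0+2 = 2
m=2,k=1: s = 2+3 = 5
m=2,k=2: s = 5+4 = 9
m=3,k=0: s = 9+3 = 12
m=3,k=1: s = 12+4 = 16
m=3,k=2: s = 16+5 = 21
m=4,k=0: s = 21+4 = 25
m=4,k=1: s = 25+5 = 30
m=4,k=2: s = 30+6 = 36
m=5,k=0: s = 36+5 = 41
m=5,k=1: s = 41+6 = 47
m=5,k=2: s = 47+7 = 54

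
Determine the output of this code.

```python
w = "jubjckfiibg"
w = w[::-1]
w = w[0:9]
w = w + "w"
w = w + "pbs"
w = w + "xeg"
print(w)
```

reverse → 'gbiifkcjbuj'
slice [0:9] → 'gbiifkcjb'
+ 'w' → 'gbiifkcjbw'
+ 'pbs' → 'gbiifkcjbwpbs'
+ 'xeg' → 'gbiifkcjbwpbsxeg'

gbiifkcjbwpbsxeg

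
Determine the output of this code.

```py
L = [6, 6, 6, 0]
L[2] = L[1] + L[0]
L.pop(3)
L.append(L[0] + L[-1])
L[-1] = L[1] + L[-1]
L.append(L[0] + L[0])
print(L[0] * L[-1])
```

72

L[2] = L[1]+L[0] = 6+6 = 12 → [6, 6, 12, 0]
pop(3) removes 0 → [6, 6, 12]
append L[0]+L[-1] = 6+12 = 18 → [6, 6, 12, 18]
L[-1] = L[1]+L[-1] = 6+18 = 24 → [6, 6, 12, 24]
append L[0]+L[0] = 6+6 = 12 → [6, 6, 12, 24, 12]
L[0]*L[-1] = 6*12 = 72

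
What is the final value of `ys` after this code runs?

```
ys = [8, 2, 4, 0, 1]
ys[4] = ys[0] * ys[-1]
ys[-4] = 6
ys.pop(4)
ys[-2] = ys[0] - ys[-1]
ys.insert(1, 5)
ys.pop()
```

[8, 5, 6, 8]

ys[4] = ys[0]*ys[-1] = 8*1 = 8 → [8, 2, 4, 0, 8]
ys[-4] = 6 → [8, 6, 4, 0, 8]
pop(4) removes 8 → [8, 6, 4, 0]
ys[-2] = ys[0]-ys[-1] = 8-0 = 8 → [8, 6, 8, 0]
insert 5 at 1 → [8, 5, 6, 8, 0]
pop() removes 0 → [8, 5, 6, 8]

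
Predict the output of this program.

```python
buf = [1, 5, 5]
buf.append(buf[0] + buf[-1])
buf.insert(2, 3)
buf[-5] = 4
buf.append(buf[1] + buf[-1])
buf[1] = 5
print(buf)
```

append buf[0]+buf[-1] = 1+5 = 6 → [1, 5, 5, 6]
insert 3 at 2 → [1, 5, 3, 5, 6]
buf[-5] = 4 → [4, 5, 3, 5, 6]
append buf[1]+buf[-1] = 5+6 = 11 → [4, 5, 3, 5, 6, 11]
buf[1] = 5 → [4, 5, 3, 5, 6, 11]

[4, 5, 3, 5, 6, 11]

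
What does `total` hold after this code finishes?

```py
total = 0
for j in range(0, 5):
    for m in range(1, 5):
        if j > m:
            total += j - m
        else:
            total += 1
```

24

j=0,m=1: not 0>1, total = 0+1 = 1
j=0,m=2: not 0>2, total = 1+1 = 2
j=0,m=3: not 0>3, total = 2+1 = 3
j=0,m=4: not 0>4, total = 3+1 = 4
j=1,m=1: not 1>1, total = 4+1 = 5
j=1,m=2: not 1>2, total = 5+1 = 6
j=1,m=3: not 1>3, total = 6+1 = 7
j=1,m=4: not 1>4, total = 7+1 = 8
j=2,m=1: 2>1, total = 8+1 = 9
j=2,m=2: not 2>2, total = 9+1 = 10
j=2,m=3: not 2>3, total = 10+1 = 11
j=2,m=4: not 2>4, total = 11+1 = 12
j=3,m=1: 3>1, total = 12+2 = 14
j=3,m=2: 3>2, total = 14+1 = 15
j=3,m=3: not 3>3, total = 15+1 = 16
j=3,m=4: not 3>4, total = 16+1 = 17
j=4,m=1: 4>1, total = 17+3 = 20
j=4,m=2: 4>2, total = 20+2 = 22
j=4,m=3: 4>3, total = 22+1 = 23
j=4,m=4: not 4>4, total = 23+1 = 24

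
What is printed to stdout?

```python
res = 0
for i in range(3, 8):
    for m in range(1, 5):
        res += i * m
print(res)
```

250

i=3,m=1: res = 0+3 = 3
i=3,m=2: res = 3+6 = 9
i=3,m=3: res = 9+9 = 18
i=3,m=4: res = 18+12 = 30
i=4,m=1: res = 30+4 = 34
i=4,m=2: res = 34+8 = 42
i=4,m=3: res = 42+12 = 54
i=4,m=4: res = 54+16 = 70
i=5,m=1: res = 70+5 = 75
i=5,m=2: res = 75+10 = 85
i=5,m=3: res = 85+15 = 100
i=5,m=4: res = 100+20 = 120
i=6,m=1: res = 120+6 = 126
i=6,m=2: res = 126+12 = 138
i=6,m=3: res = 138+18 = 156
i=6,m=4: res = 156+24 = 180
i=7,m=1: res = 180+7 = 187
i=7,m=2: res = 187+14 = 201
i=7,m=3: res = 201+21 = 222
i=7,m=4: res = 222+28 = 250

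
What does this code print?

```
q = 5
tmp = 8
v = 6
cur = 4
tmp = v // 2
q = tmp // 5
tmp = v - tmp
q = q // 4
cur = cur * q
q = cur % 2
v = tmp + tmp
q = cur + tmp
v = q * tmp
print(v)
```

9

tmp = 6//2 = 3
q = 3//5 = 0
tmp = 6-3 = 3
q = 0//4 = 0
cur = 4*0 = 0
q = 0%2 = 0
v = 3+3 = 6
q = 0+3 = 3
v = 3*3 = 9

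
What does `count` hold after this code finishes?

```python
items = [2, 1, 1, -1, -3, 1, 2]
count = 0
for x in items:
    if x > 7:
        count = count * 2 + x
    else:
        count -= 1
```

-7

x=2: not >7, count = 0-1 = -1
x=1: not >7, count = (-1)-1 = -2
x=1: not >7, count = (-2)-1 = -3
x=-1: not >7, count = (-3)-1 = -4
x=-3: not >7, count = (-4)-1 = -5
x=1: not >7, count = (-5)-1 = -6
x=2: not >7, count = (-6)-1 = -7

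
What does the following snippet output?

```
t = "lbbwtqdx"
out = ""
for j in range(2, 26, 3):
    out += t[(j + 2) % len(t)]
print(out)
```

txbqlwdb

j=2: add t[4]='t' → 't'
j=5: add t[7]='x' → 'tx'
j=8: add t[2]='b' → 'txb'
j=11: add t[5]='q' → 'txbq'
j=14: add t[0]='l' → 'txbql'
j=17: add t[3]='w' → 'txbqlw'
j=20: add t[6]='d' → 'txbqlwd'
j=23: add t[1]='b' → 'txbqlwdb'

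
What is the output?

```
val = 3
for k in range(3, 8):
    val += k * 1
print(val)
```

28

k=3: val = 3+3*1 = 6
k=4: val = 6+4*1 = 10
k=5: val = 10+5*1 = 15
k=6: val = 15+6*1 = 21
k=7: val = 21+7*1 = 28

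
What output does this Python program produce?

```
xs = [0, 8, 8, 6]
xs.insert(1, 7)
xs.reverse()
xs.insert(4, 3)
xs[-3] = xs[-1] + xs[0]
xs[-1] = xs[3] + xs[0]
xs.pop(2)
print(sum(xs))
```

insert 7 at 1 → [0, 7, 8, 8, 6]
reverse → [6, 8, 8, 7, 0]
insert 3 at 4 → [6, 8, 8, 7, 3, 0]
xs[-3] = xs[-1]+xs[0] = 0+6 = 6 → [6, 8, 8, 6, 3, 0]
xs[-1] = xs[3]+xs[0] = 6+6 = 12 → [6, 8, 8, 6, 3, 12]
pop(2) removes 8 → [6, 8, 6, 3, 12]
sum = 35

35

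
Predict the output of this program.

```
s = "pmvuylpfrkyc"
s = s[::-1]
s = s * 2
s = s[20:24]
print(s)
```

uvmp

reverse → 'cykrfplyuvmp'
repeat ×2 → 'cykrfplyuvmpcykrfplyuvmp'
slice [20:24] → 'uvmp'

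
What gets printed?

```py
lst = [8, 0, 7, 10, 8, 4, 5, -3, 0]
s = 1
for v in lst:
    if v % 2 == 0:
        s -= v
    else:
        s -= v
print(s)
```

-38

v=8: even, s = 1-8 = -7
v=0: even, s = (-7)-0 = -7
v=7: not even, s = (-7)-7 = -14
v=10: even, s = (-14)-10 = -24
v=8: even, s = (-24)-8 = -32
v=4: even, s = (-32)-4 = -36
v=5: not even, s = (-36)-5 = -41
v=-3: not even, s = (-41)-(-3) = -38
v=0: even, s = (-38)-0 = -38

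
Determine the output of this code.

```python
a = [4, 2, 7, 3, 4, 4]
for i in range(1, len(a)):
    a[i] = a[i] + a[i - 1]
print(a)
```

[4, 6, 13, 16, 20, 24]

i=1: a[1] = 2+4 = 6 → [4, 6, 7, 3, 4, 4]
i=2: a[2] = 7+6 = 13 → [4, 6, 13, 3, 4, 4]
i=3: a[3] = 3+13 = 16 → [4, 6, 13, 16, 4, 4]
i=4: a[4] = 4+16 = 20 → [4, 6, 13, 16, 20, 4]
i=5: a[5] = 4+20 = 24 → [4, 6, 13, 16, 20, 24]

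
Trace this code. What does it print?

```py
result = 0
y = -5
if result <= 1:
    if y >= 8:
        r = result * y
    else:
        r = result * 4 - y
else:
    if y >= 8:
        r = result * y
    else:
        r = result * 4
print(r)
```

5

result=0, y=-5
result <= 1 is True; y >= 8 is False
→ r = result * 4 - y = 5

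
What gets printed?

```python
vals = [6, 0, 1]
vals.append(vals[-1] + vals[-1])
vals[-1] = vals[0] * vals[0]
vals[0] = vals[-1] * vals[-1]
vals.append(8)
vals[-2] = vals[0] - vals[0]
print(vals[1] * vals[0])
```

append vals[-1]+vals[-1] = 1+1 = 2 → [6, 0, 1, 2]
vals[-1] = vals[0]*vals[0] = 6*6 = 36 → [6, 0, 1, 36]
vals[0] = vals[-1]*vals[-1] = 36*36 = 1296 → [1296, 0, 1, 36]
append 8 → [1296, 0, 1, 36, 8]
vals[-2] = vals[0]-vals[0] = 1296-1296 = 0 → [1296, 0, 1, 0, 8]
vals[1]*vals[0] = 0*1296 = 0

0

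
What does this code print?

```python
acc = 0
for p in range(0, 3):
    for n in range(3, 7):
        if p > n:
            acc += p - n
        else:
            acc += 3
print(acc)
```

36

p=0,n=3: not 0>3, acc = 0+3 = 3
p=0,n=4: not 0>4, acc = 3+3 = 6
p=0,n=5: not 0>5, acc = 6+3 = 9
p=0,n=6: not 0>6, acc = 9+3 = 12
p=1,n=3: not 1>3, acc = 12+3 = 15
p=1,n=4: not 1>4, acc = 15+3 = 18
p=1,n=5: not 1>5, acc = 18+3 = 21
p=1,n=6: not 1>6, acc = 21+3 = 24
p=2,n=3: not 2>3, acc = 24+3 = 27
p=2,n=4: not 2>4, acc = 27+3 = 30
p=2,n=5: not 2>5, acc = 30+3 = 33
p=2,n=6: not 2>6, acc = 33+3 = 36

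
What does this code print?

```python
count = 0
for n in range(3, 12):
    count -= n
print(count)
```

-63

n=3: count = 0-3 = -3
n=4: count = (-3)-4 = -7
n=5: count = (-7)-5 = -12
n=6: count = (-12)-6 = -18
n=7: count = (-18)-7 = -25
n=8: count = (-25)-8 = -33
n=9: count = (-33)-9 = -42
n=10: count = (-42)-10 = -52
n=11: count = (-52)-11 = -63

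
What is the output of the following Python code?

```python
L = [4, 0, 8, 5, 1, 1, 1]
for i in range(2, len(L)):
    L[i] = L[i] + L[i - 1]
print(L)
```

i=2: L[2] = 8+0 = 8 → [4, 0, 8, 5, 1, 1, 1]
i=3: L[3] = 5+8 = 13 → [4, 0, 8, 13, 1, 1, 1]
i=4: L[4] = 1+13 = 14 → [4, 0, 8, 13, 14, 1, 1]
i=5: L[5] = 1+14 = 15 → [4, 0, 8, 13, 14, 15, 1]
i=6: L[6] = 1+15 = 16 → [4, 0, 8, 13, 14, 15, 16]

[4, 0, 8, 13, 14, 15, 16]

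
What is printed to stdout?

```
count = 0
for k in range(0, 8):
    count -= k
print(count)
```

k=0: count = 0-0 = 0
k=1: count = 0-1 = -1
k=2: count = (-1)-2 = -3
k=3: count = (-3)-3 = -6
k=4: count = (-6)-4 = -10
k=5: count = (-10)-5 = -15
k=6: count = (-15)-6 = -21
k=7: count = (-21)-7 = -28

-28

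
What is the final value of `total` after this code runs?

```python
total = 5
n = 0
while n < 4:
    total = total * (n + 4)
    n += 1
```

n=0: total = 5*4 = 20
n=1: total = 20*5 = 100
n=2: total = 100*6 = 600
n=3: total = 600*7 = 4200

4200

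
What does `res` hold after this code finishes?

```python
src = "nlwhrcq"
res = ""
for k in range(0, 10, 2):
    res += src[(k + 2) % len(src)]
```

k=0: add src[2]='w' → 'w'
k=2: add src[4]='r' → 'wr'
k=4: add src[6]='q' → 'wrq'
k=6: add src[1]='l' → 'wrql'
k=8: add src[3]='h' → 'wrqlh'

'wrqlh'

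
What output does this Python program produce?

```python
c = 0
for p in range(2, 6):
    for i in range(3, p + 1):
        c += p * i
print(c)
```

p=3,i=3: c = 0+9 = 9
p=4,i=3: c = 9+12 = 21
p=4,i=4: c = 21+16 = 37
p=5,i=3: c = 37+15 = 52
p=5,i=4: c = 52+20 = 72
p=5,i=5: c = 72+25 = 97

97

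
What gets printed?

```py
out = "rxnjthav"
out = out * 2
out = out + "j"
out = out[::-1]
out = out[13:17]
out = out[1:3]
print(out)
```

repeat ×2 → 'rxnjthavrxnjthav'
+ 'j' → 'rxnjthavrxnjthavj'
reverse → 'jvahtjnxrvahtjnxr'
slice [13:17] → 'jnxr'
slice [1:3] → 'nx'

nx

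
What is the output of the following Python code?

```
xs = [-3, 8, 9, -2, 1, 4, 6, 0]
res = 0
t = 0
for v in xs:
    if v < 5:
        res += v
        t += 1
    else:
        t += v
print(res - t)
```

-28

v=-3: <5, res = 0+(-3) = -3; t=1
v=8: not <5; t=9
v=9: not <5; t=18
v=-2: <5, res = (-3)+(-2) = -5; t=19
v=1: <5, res = (-5)+1 = -4; t=20
v=4: <5, res = (-4)+4 = 0; t=21
v=6: not <5; t=27
v=0: <5, res = 0+0 = 0; t=28
res-t = 0-28 = -28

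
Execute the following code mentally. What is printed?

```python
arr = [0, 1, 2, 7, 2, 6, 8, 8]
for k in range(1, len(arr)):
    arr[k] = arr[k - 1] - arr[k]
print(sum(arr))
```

-104

k=1: arr[1] = 0-1 = -1 → [0, -1, 2, 7, 2, 6, 8, 8]
k=2: arr[2] = (-1)-2 = -3 → [0, -1, -3, 7, 2, 6, 8, 8]
k=3: arr[3] = (-3)-7 = -10 → [0, -1, -3, -10, 2, 6, 8, 8]
k=4: arr[4] = (-10)-2 = -12 → [0, -1, -3, -10, -12, 6, 8, 8]
k=5: arr[5] = (-12)-6 = -18 → [0, -1, -3, -10, -12, -18, 8, 8]
k=6: arr[6] = (-18)-8 = -26 → [0, -1, -3, -10, -12, -18, -26, 8]
k=7: arr[7] = (-26)-8 = -34 → [0, -1, -3, -10, -12, -18, -26, -34]
sum = -104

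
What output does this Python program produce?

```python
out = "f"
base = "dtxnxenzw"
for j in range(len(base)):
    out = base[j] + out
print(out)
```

j=0: prepend 'd' → 'df'
j=1: prepend 't' → 'tdf'
j=2: prepend 'x' → 'xtdf'
j=3: prepend 'n' → 'nxtdf'
j=4: prepend 'x' → 'xnxtdf'
j=5: prepend 'e' → 'exnxtdf'
j=6: prepend 'n' → 'nexnxtdf'
j=7: prepend 'z' → 'znexnxtdf'
j=8: prepend 'w' → 'wznexnxtdf'

wznexnxtdf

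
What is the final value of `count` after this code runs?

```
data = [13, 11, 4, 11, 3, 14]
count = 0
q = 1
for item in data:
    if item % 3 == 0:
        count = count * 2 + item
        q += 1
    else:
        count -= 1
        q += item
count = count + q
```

49

item=13: not %3==0, count = 0-1 = -1; q=14
item=11: not %3==0, count = (-1)-1 = -2; q=25
item=4: not %3==0, count = (-2)-1 = -3; q=29
item=11: not %3==0, count = (-3)-1 = -4; q=40
item=3: %3==0, count = (-4)*2+3 = -5; q=41
item=14: not %3==0, count = (-5)-1 = -6; q=55
count+q = (-6)+55 = 49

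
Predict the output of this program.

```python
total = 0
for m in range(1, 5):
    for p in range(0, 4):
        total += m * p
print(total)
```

60

m=1,p=0: total = 0+0 = 0
m=1,p=1: total = 0+1 = 1
m=1,p=2: total = 1+2 = 3
m=1,p=3: total = 3+3 = 6
m=2,p=0: total = 6+0 = 6
m=2,p=1: total = 6+2 = 8
m=2,p=2: total = 8+4 = 12
m=2,p=3: total = 12+6 = 18
m=3,p=0: total = 18+0 = 18
m=3,p=1: total = 18+3 = 21
m=3,p=2: total = 21+6 = 27
m=3,p=3: total = 27+9 = 36
m=4,p=0: total = 36+0 = 36
m=4,p=1: total = 36+4 = 40
m=4,p=2: total = 40+8 = 48
m=4,p=3: total = 48+12 = 60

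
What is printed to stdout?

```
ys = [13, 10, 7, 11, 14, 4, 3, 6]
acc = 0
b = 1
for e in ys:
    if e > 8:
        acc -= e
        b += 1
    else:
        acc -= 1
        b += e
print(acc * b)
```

-1300

e=13: >8, acc = 0-13 = -13; b=2
e=10: >8, acc = (-13)-10 = -23; b=3
e=7: not >8, acc = (-23)-1 = -24; b=10
e=11: >8, acc = (-24)-11 = -35; b=11
e=14: >8, acc = (-35)-14 = -49; b=12
e=4: not >8, acc = (-49)-1 = -50; b=16
e=3: not >8, acc = (-50)-1 = -51; b=19
e=6: not >8, acc = (-51)-1 = -52; b=25
acc*b = (-52)*25 = -1300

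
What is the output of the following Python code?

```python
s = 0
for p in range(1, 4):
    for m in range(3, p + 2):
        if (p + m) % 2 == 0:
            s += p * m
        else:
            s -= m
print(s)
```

2

p=2,m=3: odd sum, s = 0-3 = -3
p=3,m=3: even sum, s = (-3)+9 = 6
p=3,m=4: odd sum, s = 6-4 = 2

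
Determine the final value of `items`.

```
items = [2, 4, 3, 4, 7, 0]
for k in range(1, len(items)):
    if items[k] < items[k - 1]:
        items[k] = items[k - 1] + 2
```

[2, 4, 6, 8, 10, 12]

k=1: 4>=2, unchanged → [2, 4, 3, 4, 7, 0]
k=2: 3<4, items[2] = 4+2 = 6 → [2, 4, 6, 4, 7, 0]
k=3: 4<6, items[3] = 6+2 = 8 → [2, 4, 6, 8, 7, 0]
k=4: 7<8, items[4] = 8+2 = 10 → [2, 4, 6, 8, 10, 0]
k=5: 0<10, items[5] = 10+2 = 12 → [2, 4, 6, 8, 10, 12]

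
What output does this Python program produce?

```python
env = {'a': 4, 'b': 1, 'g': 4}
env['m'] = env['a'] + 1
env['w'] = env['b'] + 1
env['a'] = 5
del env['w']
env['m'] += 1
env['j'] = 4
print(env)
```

{'a': 5, 'b': 1, 'g': 4, 'm': 6, 'j': 4}

env['m'] = env['a']+1 = 5 → {'a': 4, 'b': 1, 'g': 4, 'm': 5}
env['w'] = env['b']+1 = 2 → {'a': 4, 'b': 1, 'g': 4, 'm': 5, 'w': 2}
env['a'] = 5 → {'a': 5, 'b': 1, 'g': 4, 'm': 5, 'w': 2}
del 'w' → {'a': 5, 'b': 1, 'g': 4, 'm': 5}
env['m'] = 5+1 = 6 → {'a': 5, 'b': 1, 'g': 4, 'm': 6}
env['j'] = 4 → {'a': 5, 'b': 1, 'g': 4, 'm': 6, 'j': 4}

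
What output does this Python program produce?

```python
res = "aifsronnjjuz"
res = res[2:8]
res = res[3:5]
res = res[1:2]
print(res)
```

slice [2:8] → 'fsronn'
slice [3:5] → 'on'
slice [1:2] → 'n'

n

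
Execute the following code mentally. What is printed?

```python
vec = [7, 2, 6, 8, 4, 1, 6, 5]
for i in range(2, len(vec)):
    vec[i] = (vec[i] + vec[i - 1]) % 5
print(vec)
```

i=2: vec[2] = (6+2)%5 = 3 → [7, 2, 3, 8, 4, 1, 6, 5]
i=3: vec[3] = (8+3)%5 = 1 → [7, 2, 3, 1, 4, 1, 6, 5]
i=4: vec[4] = (4+1)%5 = 0 → [7, 2, 3, 1, 0, 1, 6, 5]
i=5: vec[5] = (1+0)%5 = 1 → [7, 2, 3, 1, 0, 1, 6, 5]
i=6: vec[6] = (6+1)%5 = 2 → [7, 2, 3, 1, 0, 1, 2, 5]
i=7: vec[7] = (5+2)%5 = 2 → [7, 2, 3, 1, 0, 1, 2, 2]

[7, 2, 3, 1, 0, 1, 2, 2]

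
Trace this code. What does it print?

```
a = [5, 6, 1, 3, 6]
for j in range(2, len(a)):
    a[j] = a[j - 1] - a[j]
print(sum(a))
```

j=2: a[2] = 6-1 = 5 → [5, 6, 5, 3, 6]
j=3: a[3] = 5-3 = 2 → [5, 6, 5, 2, 6]
j=4: a[4] = 2-6 = -4 → [5, 6, 5, 2, -4]
sum = 14

14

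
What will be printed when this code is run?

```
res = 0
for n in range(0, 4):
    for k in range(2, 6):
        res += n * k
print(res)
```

84

n=0,k=2: res = 0+0 = 0
n=0,k=3: res = 0+0 = 0
n=0,k=4: res = 0+0 = 0
n=0,k=5: res = 0+0 = 0
n=1,k=2: res = 0+2 = 2
n=1,k=3: res = 2+3 = 5
n=1,k=4: res = 5+4 = 9
n=1,k=5: res = 9+5 = 14
n=2,k=2: res = 14+4 = 18
n=2,k=3: res = 18+6 = 24
n=2,k=4: res = 24+8 = 32
n=2,k=5: res = 32+10 = 42
n=3,k=2: res = 42+6 = 48
n=3,k=3: res = 48+9 = 57
n=3,k=4: res = 57+12 = 69
n=3,k=5: res = 69+15 = 84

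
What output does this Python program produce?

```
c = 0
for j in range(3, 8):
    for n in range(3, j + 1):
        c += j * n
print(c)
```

j=3,n=3: c = 0+9 = 9
j=4,n=3: c = 9+12 = 21
j=4,n=4: c = 21+16 = 37
j=5,n=3: c = 37+15 = 52
j=5,n=4: c = 52+20 = 72
j=5,n=5: c = 72+25 = 97
j=6,n=3: c = 97+18 = 115
j=6,n=4: c = 115+24 = 139
j=6,n=5: c = 139+30 = 169
j=6,n=6: c = 169+36 = 205
j=7,n=3: c = 205+21 = 226
j=7,n=4: c = 226+28 = 254
j=7,n=5: c = 254+35 = 289
j=7,n=6: c = 289+42 = 331
j=7,n=7: c = 331+49 = 380

380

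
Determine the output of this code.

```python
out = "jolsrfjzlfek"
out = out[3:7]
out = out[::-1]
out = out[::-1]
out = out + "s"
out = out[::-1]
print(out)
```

sjfrs

slice [3:7] → 'srfj'
reverse → 'jfrs'
reverse → 'srfj'
+ 's' → 'srfjs'
reverse → 'sjfrs'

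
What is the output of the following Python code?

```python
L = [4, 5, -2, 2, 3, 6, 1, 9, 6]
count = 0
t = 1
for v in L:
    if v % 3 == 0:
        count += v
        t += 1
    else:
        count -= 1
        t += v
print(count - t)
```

4

v=4: not %3==0, count = 0-1 = -1; t=5
v=5: not %3==0, count = (-1)-1 = -2; t=10
v=-2: not %3==0, count = (-2)-1 = -3; t=8
v=2: not %3==0, count = (-3)-1 = -4; t=10
v=3: %3==0, count = (-4)+3 = -1; t=11
v=6: %3==0, count = (-1)+6 = 5; t=12
v=1: not %3==0, count = 5-1 = 4; t=13
v=9: %3==0, count = 4+9 = 13; t=14
v=6: %3==0, count = 13+6 = 19; t=15
count-t = 19-15 = 4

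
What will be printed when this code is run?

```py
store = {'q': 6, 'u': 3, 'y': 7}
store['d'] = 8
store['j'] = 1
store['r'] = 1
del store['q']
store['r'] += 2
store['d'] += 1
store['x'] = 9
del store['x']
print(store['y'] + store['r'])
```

store['d'] = 8 → {'q': 6, 'u': 3, 'y': 7, 'd': 8}
store['j'] = 1 → {'q': 6, 'u': 3, 'y': 7, 'd': 8, 'j': 1}
store['r'] = 1 → {'q': 6, 'u': 3, 'y': 7, 'd': 8, 'j': 1, 'r': 1}
del 'q' → {'u': 3, 'y': 7, 'd': 8, 'j': 1, 'r': 1}
store['r'] = 1+2 = 3 → {'u': 3, 'y': 7, 'd': 8, 'j': 1, 'r': 3}
store['d'] = 8+1 = 9 → {'u': 3, 'y': 7, 'd': 9, 'j': 1, 'r': 3}
store['x'] = 9 → {'u': 3, 'y': 7, 'd': 9, 'j': 1, 'r': 3, 'x': 9}
del 'x' → {'u': 3, 'y': 7, 'd': 9, 'j': 1, 'r': 3}
store['y']+store['r'] = 7+3 = 10

10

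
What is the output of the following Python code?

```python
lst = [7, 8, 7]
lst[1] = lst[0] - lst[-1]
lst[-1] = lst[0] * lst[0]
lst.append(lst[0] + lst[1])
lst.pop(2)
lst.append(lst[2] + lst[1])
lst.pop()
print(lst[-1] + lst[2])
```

lst[1] = lst[0]-lst[-1] = 7-7 = 0 → [7, 0, 7]
lst[-1] = lst[0]*lst[0] = 7*7 = 49 → [7, 0, 49]
append lst[0]+lst[1] = 7+0 = 7 → [7, 0, 49, 7]
pop(2) removes 49 → [7, 0, 7]
append lst[2]+lst[1] = 7+0 = 7 → [7, 0, 7, 7]
pop() removes 7 → [7, 0, 7]
lst[-1]+lst[2] = 7+7 = 14

14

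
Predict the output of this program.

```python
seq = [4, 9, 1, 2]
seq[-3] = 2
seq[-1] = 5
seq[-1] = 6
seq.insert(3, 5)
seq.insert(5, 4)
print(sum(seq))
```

22

seq[-3] = 2 → [4, 2, 1, 2]
seq[-1] = 5 → [4, 2, 1, 5]
seq[-1] = 6 → [4, 2, 1, 6]
insert 5 at 3 → [4, 2, 1, 5, 6]
insert 4 at 5 → [4, 2, 1, 5, 6, 4]
sum = 22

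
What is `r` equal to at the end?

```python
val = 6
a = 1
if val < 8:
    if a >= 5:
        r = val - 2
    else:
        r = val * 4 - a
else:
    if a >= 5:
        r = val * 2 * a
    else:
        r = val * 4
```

val=6, a=1
val < 8 is True; a >= 5 is False
→ r = val * 4 - a = 23

23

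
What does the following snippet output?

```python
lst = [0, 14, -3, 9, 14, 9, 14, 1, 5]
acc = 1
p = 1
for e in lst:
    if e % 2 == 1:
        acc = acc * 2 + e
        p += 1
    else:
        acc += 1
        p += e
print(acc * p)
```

e=0: not odd, acc = 1+1 = 2; p=1
e=14: not odd, acc = 2+1 = 3; p=15
e=-3: odd, acc = 3*2+(-3) = 3; p=16
e=9: odd, acc = 3*2+9 = 15; p=17
e=14: not odd, acc = 15+1 = 16; p=31
e=9: odd, acc = 16*2+9 = 41; p=32
e=14: not odd, acc = 41+1 = 42; p=46
e=1: odd, acc = 42*2+1 = 85; p=47
e=5: odd, acc = 85*2+5 = 175; p=48
acc*p = 175*48 = 8400

8400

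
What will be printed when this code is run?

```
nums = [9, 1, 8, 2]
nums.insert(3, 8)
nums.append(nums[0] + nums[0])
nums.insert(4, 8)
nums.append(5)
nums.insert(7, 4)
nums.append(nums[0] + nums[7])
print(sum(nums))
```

76

insert 8 at 3 → [9, 1, 8, 8, 2]
append nums[0]+nums[0] = 9+9 = 18 → [9, 1, 8, 8, 2, 18]
insert 8 at 4 → [9, 1, 8, 8, 8, 2, 18]
append 5 → [9, 1, 8, 8, 8, 2, 18, 5]
insert 4 at 7 → [9, 1, 8, 8, 8, 2, 18, 4, 5]
append nums[0]+nums[7] = 9+4 = 13 → [9, 1, 8, 8, 8, 2, 18, 4, 5, 13]
sum = 76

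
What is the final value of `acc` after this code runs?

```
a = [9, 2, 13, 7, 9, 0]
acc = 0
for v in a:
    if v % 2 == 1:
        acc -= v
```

-38

v=9: odd, acc = 0-9 = -9
v=2: not odd
v=13: odd, acc = (-9)-13 = -22
v=7: odd, acc = (-22)-7 = -29
v=9: odd, acc = (-29)-9 = -38
v=0: not odd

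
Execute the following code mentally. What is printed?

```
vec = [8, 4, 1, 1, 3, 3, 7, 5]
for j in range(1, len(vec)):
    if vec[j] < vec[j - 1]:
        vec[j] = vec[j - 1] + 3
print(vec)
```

[8, 11, 14, 17, 20, 23, 26, 29]

j=1: 4<8, vec[1] = 8+3 = 11 → [8, 11, 1, 1, 3, 3, 7, 5]
j=2: 1<11, vec[2] = 11+3 = 14 → [8, 11, 14, 1, 3, 3, 7, 5]
j=3: 1<14, vec[3] = 14+3 = 17 → [8, 11, 14, 17, 3, 3, 7, 5]
j=4: 3<17, vec[4] = 17+3 = 20 → [8, 11, 14, 17, 20, 3, 7, 5]
j=5: 3<20, vec[5] = 20+3 = 23 → [8, 11, 14, 17, 20, 23, 7, 5]
j=6: 7<23, vec[6] = 23+3 = 26 → [8, 11, 14, 17, 20, 23, 26, 5]
j=7: 5<26, vec[7] = 26+3 = 29 → [8, 11, 14, 17, 20, 23, 26, 29]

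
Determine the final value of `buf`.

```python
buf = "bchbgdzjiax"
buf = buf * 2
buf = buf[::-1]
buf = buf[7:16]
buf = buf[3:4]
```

repeat ×2 → 'bchbgdzjiaxbchbgdzjiax'
reverse → 'xaijzdgbhcbxaijzdgbhcb'
slice [7:16] → 'bhcbxaijz'
slice [3:4] → 'b'

'b'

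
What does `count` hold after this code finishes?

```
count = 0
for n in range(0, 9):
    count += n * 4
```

144

n=0: count = 0+0*4 = 0
n=1: count = 0+1*4 = 4
n=2: count = 4+2*4 = 12
n=3: count = 12+3*4 = 24
n=4: count = 24+4*4 = 40
n=5: count = 40+5*4 = 60
n=6: count = 60+6*4 = 84
n=7: count = 84+7*4 = 112
n=8: count = 112+8*4 = 144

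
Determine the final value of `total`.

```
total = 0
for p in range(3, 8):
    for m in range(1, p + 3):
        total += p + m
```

p=3,m=1: total = 0+4 = 4
p=3,m=2: total = 4+5 = 9
p=3,m=3: total = 9+6 = 15
p=3,m=4: total = 15+7 = 22
p=3,m=5: total = 22+8 = 30
p=4,m=1: total = 30+5 = 35
p=4,m=2: total = 35+6 = 41
p=4,m=3: total = 41+7 = 48
p=4,m=4: total = 48+8 = 56
p=4,m=5: total = 56+9 = 65
p=4,m=6: total = 65+10 = 75
p=5,m=1: total = 75+6 = 81
p=5,m=2: total = 81+7 = 88
p=5,m=3: total = 88+8 = 96
p=5,m=4: total = 96+9 = 105
p=5,m=5: total = 105+10 = 115
p=5,m=6: total = 115+11 = 126
p=5,m=7: total = 126+12 = 138
p=6,m=1: total = 138+7 = 145
p=6,m=2: total = 145+8 = 153
p=6,m=3: total = 153+9 = 162
p=6,m=4: total = 162+10 = 172
p=6,m=5: total = 172+11 = 183
p=6,m=6: total = 183+12 = 195
p=6,m=7: total = 195+13 = 208
p=6,m=8: total = 208+14 = 222
p=7,m=1: total = 222+8 = 230
p=7,m=2: total = 230+9 = 239
p=7,m=3: total = 239+10 = 249
p=7,m=4: total = 249+11 = 260
p=7,m=5: total = 260+12 = 272
p=7,m=6: total = 272+13 = 285
p=7,m=7: total = 285+14 = 299
p=7,m=8: total = 299+15 = 314
p=7,m=9: total = 314+16 = 330

330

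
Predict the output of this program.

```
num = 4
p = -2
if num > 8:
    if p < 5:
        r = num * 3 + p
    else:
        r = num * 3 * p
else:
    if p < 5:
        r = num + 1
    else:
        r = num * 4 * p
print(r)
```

num=4, p=-2
num > 8 is False; p < 5 is True
→ r = num + 1 = 5

5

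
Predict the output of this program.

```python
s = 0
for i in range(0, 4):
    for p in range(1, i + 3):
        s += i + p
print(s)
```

i=0,p=1: s = 0+1 = 1
i=0,p=2: s = 1+2 = 3
i=1,p=1: s = 3+2 = 5
i=1,p=2: s = 5+3 = 8
i=1,p=3: s = 8+4 = 12
i=2,p=1: s = 12+3 = 15
i=2,p=2: s = 15+4 = 19
i=2,p=3: s = 19+5 = 24
i=2,p=4: s = 24+6 = 30
i=3,p=1: s = 30+4 = 34
i=3,p=2: s = 34+5 = 39
i=3,p=3: s = 39+6 = 45
i=3,p=4: s = 45+7 = 52
i=3,p=5: s = 52+8 = 60

60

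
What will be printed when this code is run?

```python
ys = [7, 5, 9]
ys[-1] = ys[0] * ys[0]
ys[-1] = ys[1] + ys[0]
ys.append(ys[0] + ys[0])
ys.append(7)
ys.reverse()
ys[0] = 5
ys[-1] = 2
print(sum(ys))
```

38

ys[-1] = ys[0]*ys[0] = 7*7 = 49 → [7, 5, 49]
ys[-1] = ys[1]+ys[0] = 5+7 = 12 → [7, 5, 12]
append ys[0]+ys[0] = 7+7 = 14 → [7, 5, 12, 14]
append 7 → [7, 5, 12, 14, 7]
reverse → [7, 14, 12, 5, 7]
ys[0] = 5 → [5, 14, 12, 5, 7]
ys[-1] = 2 → [5, 14, 12, 5, 2]
sum = 38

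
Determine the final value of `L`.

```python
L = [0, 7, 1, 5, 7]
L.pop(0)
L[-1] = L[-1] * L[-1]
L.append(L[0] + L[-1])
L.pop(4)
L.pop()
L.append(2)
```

[7, 1, 5, 2]

pop(0) removes 0 → [7, 1, 5, 7]
L[-1] = L[-1]*L[-1] = 7*7 = 49 → [7, 1, 5, 49]
append L[0]+L[-1] = 7+49 = 56 → [7, 1, 5, 49, 56]
pop(4) removes 56 → [7, 1, 5, 49]
pop() removes 49 → [7, 1, 5]
append 2 → [7, 1, 5, 2]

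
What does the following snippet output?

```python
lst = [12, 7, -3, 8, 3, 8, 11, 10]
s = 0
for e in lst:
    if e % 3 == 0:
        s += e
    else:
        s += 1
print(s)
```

e=12: %3==0, s = 0+12 = 12
e=7: not %3==0, s = 12+1 = 13
e=-3: %3==0, s = 13+(-3) = 10
e=8: not %3==0, s = 10+1 = 11
e=3: %3==0, s = 11+3 = 14
e=8: not %3==0, s = 14+1 = 15
e=11: not %3==0, s = 15+1 = 16
e=10: not %3==0, s = 16+1 = 17

17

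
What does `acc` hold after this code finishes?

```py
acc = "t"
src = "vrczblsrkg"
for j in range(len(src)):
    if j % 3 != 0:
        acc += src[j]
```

'trcblrk'

j=0: skip
j=1: add 'r' → 'tr'
j=2: add 'c' → 'trc'
j=3: skip
j=4: add 'b' → 'trcb'
j=5: add 'l' → 'trcbl'
j=6: skip
j=7: add 'r' → 'trcblr'
j=8: add 'k' → 'trcblrk'
j=9: skip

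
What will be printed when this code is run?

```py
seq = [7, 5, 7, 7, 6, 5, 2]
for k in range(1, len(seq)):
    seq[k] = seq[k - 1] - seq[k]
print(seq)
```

k=1: seq[1] = 7-5 = 2 → [7, 2, 7, 7, 6, 5, 2]
k=2: seq[2] = 2-7 = -5 → [7, 2, -5, 7, 6, 5, 2]
k=3: seq[3] = (-5)-7 = -12 → [7, 2, -5, -12, 6, 5, 2]
k=4: seq[4] = (-12)-6 = -18 → [7, 2, -5, -12, -18, 5, 2]
k=5: seq[5] = (-18)-5 = -23 → [7, 2, -5, -12, -18, -23, 2]
k=6: seq[6] = (-23)-2 = -25 → [7, 2, -5, -12, -18, -23, -25]

[7, 2, -5, -12, -18, -23, -25]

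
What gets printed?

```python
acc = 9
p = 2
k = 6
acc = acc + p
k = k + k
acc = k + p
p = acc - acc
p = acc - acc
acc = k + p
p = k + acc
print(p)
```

24

acc = 9+2 = 11
k = 6+6 = 12
acc = 12+2 = 14
p = 14-14 = 0
p = 14-14 = 0
acc = 12+0 = 12
p = 12+12 = 24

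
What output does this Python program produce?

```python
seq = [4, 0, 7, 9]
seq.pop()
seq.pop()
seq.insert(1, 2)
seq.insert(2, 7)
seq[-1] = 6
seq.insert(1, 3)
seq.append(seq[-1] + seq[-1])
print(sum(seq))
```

pop() removes 9 → [4, 0, 7]
pop() removes 7 → [4, 0]
insert 2 at 1 → [4, 2, 0]
insert 7 at 2 → [4, 2, 7, 0]
seq[-1] = 6 → [4, 2, 7, 6]
insert 3 at 1 → [4, 3, 2, 7, 6]
append seq[-1]+seq[-1] = 6+6 = 12 → [4, 3, 2, 7, 6, 12]
sum = 34

34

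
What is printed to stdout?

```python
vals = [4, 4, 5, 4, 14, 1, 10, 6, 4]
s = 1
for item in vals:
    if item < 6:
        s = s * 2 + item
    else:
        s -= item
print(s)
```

230

item=4: <6, s = 1*2+4 = 6
item=4: <6, s = 6*2+4 = 16
item=5: <6, s = 16*2+5 = 37
item=4: <6, s = 37*2+4 = 78
item=14: not <6, s = 78-14 = 64
item=1: <6, s = 64*2+1 = 129
item=10: not <6, s = 129-10 = 119
item=6: not <6, s = 119-6 = 113
item=4: <6, s = 113*2+4 = 230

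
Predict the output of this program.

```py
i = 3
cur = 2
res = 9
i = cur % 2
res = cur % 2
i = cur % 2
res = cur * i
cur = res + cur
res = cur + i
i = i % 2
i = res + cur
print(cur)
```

i = 2%2 = 0
res = 2%2 = 0
i = 2%2 = 0
res = 2*0 = 0
cur = 0+2 = 2
res = 2+0 = 2
i = 0%2 = 0
i = 2+2 = 4

2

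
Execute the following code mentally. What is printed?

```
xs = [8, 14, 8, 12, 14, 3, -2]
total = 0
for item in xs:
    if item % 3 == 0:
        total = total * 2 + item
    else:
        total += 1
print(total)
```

item=8: not %3==0, total = 0+1 = 1
item=14: not %3==0, total = 1+1 = 2
item=8: not %3==0, total = 2+1 = 3
item=12: %3==0, total = 3*2+12 = 18
item=14: not %3==0, total = 18+1 = 19
item=3: %3==0, total = 19*2+3 = 41
item=-2: not %3==0, total = 41+1 = 42

42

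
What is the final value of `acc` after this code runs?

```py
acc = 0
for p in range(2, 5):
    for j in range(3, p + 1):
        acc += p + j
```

p=3,j=3: acc = 0+6 = 6
p=4,j=3: acc = 6+7 = 13
p=4,j=4: acc = 13+8 = 21

21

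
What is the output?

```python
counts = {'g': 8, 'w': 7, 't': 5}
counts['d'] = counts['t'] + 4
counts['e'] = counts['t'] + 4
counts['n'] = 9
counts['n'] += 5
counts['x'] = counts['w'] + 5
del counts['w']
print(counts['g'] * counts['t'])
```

counts['d'] = counts['t']+4 = 9 → {'g': 8, 'w': 7, 't': 5, 'd': 9}
counts['e'] = counts['t']+4 = 9 → {'g': 8, 'w': 7, 't': 5, 'd': 9, 'e': 9}
counts['n'] = 9 → {'g': 8, 'w': 7, 't': 5, 'd': 9, 'e': 9, 'n': 9}
counts['n'] = 9+5 = 14 → {'g': 8, 'w': 7, 't': 5, 'd': 9, 'e': 9, 'n': 14}
counts['x'] = counts['w']+5 = 12 → {'g': 8, 'w': 7, 't': 5, 'd': 9, 'e': 9, 'n': 14, 'x': 12}
del 'w' → {'g': 8, 't': 5, 'd': 9, 'e': 9, 'n': 14, 'x': 12}
counts['g']*counts['t'] = 8*5 = 40

40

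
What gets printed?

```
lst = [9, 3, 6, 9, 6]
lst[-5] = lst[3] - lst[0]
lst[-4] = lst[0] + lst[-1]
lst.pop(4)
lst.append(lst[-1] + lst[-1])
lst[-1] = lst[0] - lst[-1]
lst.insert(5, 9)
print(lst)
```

[0, 6, 6, 9, -18, 9]

lst[-5] = lst[3]-lst[0] = 9-9 = 0 → [0, 3, 6, 9, 6]
lst[-4] = lst[0]+lst[-1] = 0+6 = 6 → [0, 6, 6, 9, 6]
pop(4) removes 6 → [0, 6, 6, 9]
append lst[-1]+lst[-1] = 9+9 = 18 → [0, 6, 6, 9, 18]
lst[-1] = lst[0]-lst[-1] = 0-18 = -18 → [0, 6, 6, 9, -18]
insert 9 at 5 → [0, 6, 6, 9, -18, 9]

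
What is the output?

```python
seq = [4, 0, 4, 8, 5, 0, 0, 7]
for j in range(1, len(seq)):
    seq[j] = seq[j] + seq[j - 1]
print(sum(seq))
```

123

j=1: seq[1] = 0+4 = 4 → [4, 4, 4, 8, 5, 0, 0, 7]
j=2: seq[2] = 4+4 = 8 → [4, 4, 8, 8, 5, 0, 0, 7]
j=3: seq[3] = 8+8 = 16 → [4, 4, 8, 16, 5, 0, 0, 7]
j=4: seq[4] = 5+16 = 21 → [4, 4, 8, 16, 21, 0, 0, 7]
j=5: seq[5] = 0+21 = 21 → [4, 4, 8, 16, 21, 21, 0, 7]
j=6: seq[6] = 0+21 = 21 → [4, 4, 8, 16, 21, 21, 21, 7]
j=7: seq[7] = 7+21 = 28 → [4, 4, 8, 16, 21, 21, 21, 28]
sum = 123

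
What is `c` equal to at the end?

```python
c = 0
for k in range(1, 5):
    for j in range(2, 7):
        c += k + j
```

k=1,j=2: c = 0+3 = 3
k=1,j=3: c = 3+4 = 7
k=1,j=4: c = 7+5 = 12
k=1,j=5: c = 12+6 = 18
k=1,j=6: c = 18+7 = 25
k=2,j=2: c = 25+4 = 29
k=2,j=3: c = 29+5 = 34
k=2,j=4: c = 34+6 = 40
k=2,j=5: c = 40+7 = 47
k=2,j=6: c = 47+8 = 55
k=3,j=2: c = 55+5 = 60
k=3,j=3: c = 60+6 = 66
k=3,j=4: c = 66+7 = 73
k=3,j=5: c = 73+8 = 81
k=3,j=6: c = 81+9 = 90
k=4,j=2: c = 90+6 = 96
k=4,j=3: c = 96+7 = 103
k=4,j=4: c = 103+8 = 111
k=4,j=5: c = 111+9 = 120
k=4,j=6: c = 120+10 = 130

130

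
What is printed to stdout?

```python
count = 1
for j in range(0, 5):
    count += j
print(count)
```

11

j=0: count = 1+0 = 1
j=1: count = 1+1 = 2
j=2: count = 2+2 = 4
j=3: count = 4+3 = 7
j=4: count = 7+4 = 11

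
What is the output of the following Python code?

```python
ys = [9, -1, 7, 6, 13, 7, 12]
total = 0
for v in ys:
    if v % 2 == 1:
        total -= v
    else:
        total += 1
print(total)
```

v=9: odd, total = 0-9 = -9
v=-1: odd, total = (-9)-(-1) = -8
v=7: odd, total = (-8)-7 = -15
v=6: not odd, total = (-15)+1 = -14
v=13: odd, total = (-14)-13 = -27
v=7: odd, total = (-27)-7 = -34
v=12: not odd, total = (-34)+1 = -33

-33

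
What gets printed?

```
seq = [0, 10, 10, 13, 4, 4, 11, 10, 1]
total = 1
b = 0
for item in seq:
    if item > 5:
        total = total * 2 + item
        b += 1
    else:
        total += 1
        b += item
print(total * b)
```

item=0: not >5, total = 1+1 = 2; b=0
item=10: >5, total = 2*2+10 = 14; b=1
item=10: >5, total = 14*2+10 = 38; b=2
item=13: >5, total = 38*2+13 = 89; b=3
item=4: not >5, total = 89+1 = 90; b=7
item=4: not >5, total = 90+1 = 91; b=11
item=11: >5, total = 91*2+11 = 193; b=12
item=10: >5, total = 193*2+10 = 396; b=13
item=1: not >5, total = 396+1 = 397; b=14
total*b = 397*14 = 5558

5558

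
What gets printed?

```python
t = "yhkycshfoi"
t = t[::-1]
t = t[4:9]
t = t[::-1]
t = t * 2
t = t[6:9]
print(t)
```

kyc

reverse → 'iofhscykhy'
slice [4:9] → 'scykh'
reverse → 'hkycs'
repeat ×2 → 'hkycshkycs'
slice [6:9] → 'kyc'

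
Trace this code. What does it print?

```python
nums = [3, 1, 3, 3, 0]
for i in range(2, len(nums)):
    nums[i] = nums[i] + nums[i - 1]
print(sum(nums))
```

22

i=2: nums[2] = 3+1 = 4 → [3, 1, 4, 3, 0]
i=3: nums[3] = 3+4 = 7 → [3, 1, 4, 7, 0]
i=4: nums[4] = 0+7 = 7 → [3, 1, 4, 7, 7]
sum = 22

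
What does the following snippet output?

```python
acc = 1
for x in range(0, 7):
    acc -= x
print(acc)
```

-20

x=0: acc = 1-0 = 1
x=1: acc = 1-1 = 0
x=2: acc = 0-2 = -2
x=3: acc = (-2)-3 = -5
x=4: acc = (-5)-4 = -9
x=5: acc = (-9)-5 = -14
x=6: acc = (-14)-6 = -20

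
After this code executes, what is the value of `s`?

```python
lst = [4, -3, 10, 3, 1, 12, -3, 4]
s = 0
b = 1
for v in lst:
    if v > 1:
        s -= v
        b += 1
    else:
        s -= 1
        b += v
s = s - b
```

v=4: >1, s = 0-4 = -4; b=2
v=-3: not >1, s = (-4)-1 = -5; b=-1
v=10: >1, s = (-5)-10 = -15; b=0
v=3: >1, s = (-15)-3 = -18; b=1
v=1: not >1, s = (-18)-1 = -19; b=2
v=12: >1, s = (-19)-12 = -31; b=3
v=-3: not >1, s = (-31)-1 = -32; b=0
v=4: >1, s = (-32)-4 = -36; b=1
s-b = (-36)-1 = -37

-37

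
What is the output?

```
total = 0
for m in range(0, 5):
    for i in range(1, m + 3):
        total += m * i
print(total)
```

155

m=0,i=1: total = 0+0 = 0
m=0,i=2: total = 0+0 = 0
m=1,i=1: total = 0+1 = 1
m=1,i=2: total = 1+2 = 3
m=1,i=3: total = 3+3 = 6
m=2,i=1: total = 6+2 = 8
m=2,i=2: total = 8+4 = 12
m=2,i=3: total = 12+6 = 18
m=2,i=4: total = 18+8 = 26
m=3,i=1: total = 26+3 = 29
m=3,i=2: total = 29+6 = 35
m=3,i=3: total = 35+9 = 44
m=3,i=4: total = 44+12 = 56
m=3,i=5: total = 56+15 = 71
m=4,i=1: total = 71+4 = 75
m=4,i=2: total = 75+8 = 83
m=4,i=3: total = 83+12 = 95
m=4,i=4: total = 95+16 = 111
m=4,i=5: total = 111+20 = 131
m=4,i=6: total = 131+24 = 155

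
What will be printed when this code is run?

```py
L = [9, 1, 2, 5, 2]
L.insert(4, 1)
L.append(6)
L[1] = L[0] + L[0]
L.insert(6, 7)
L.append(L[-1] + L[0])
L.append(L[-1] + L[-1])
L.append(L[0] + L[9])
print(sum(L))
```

insert 1 at 4 → [9, 1, 2, 5, 1, 2]
append 6 → [9, 1, 2, 5, 1, 2, 6]
L[1] = L[0]+L[0] = 9+9 = 18 → [9, 18, 2, 5, 1, 2, 6]
insert 7 at 6 → [9, 18, 2, 5, 1, 2, 7, 6]
append L[-1]+L[0] = 6+9 = 15 → [9, 18, 2, 5, 1, 2, 7, 6, 15]
append L[-1]+L[-1] = 15+15 = 30 → [9, 18, 2, 5, 1, 2, 7, 6, 15, 30]
append L[0]+L[9] = 9+30 = 39 → [9, 18, 2, 5, 1, 2, 7, 6, 15, 30, 39]
sum = 134

134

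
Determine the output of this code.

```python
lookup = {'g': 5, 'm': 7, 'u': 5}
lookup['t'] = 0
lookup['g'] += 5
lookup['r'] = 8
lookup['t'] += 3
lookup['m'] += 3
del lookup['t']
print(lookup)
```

{'g': 10, 'm': 10, 'u': 5, 'r': 8}

lookup['t'] = 0 → {'g': 5, 'm': 7, 'u': 5, 't': 0}
lookup['g'] = 5+5 = 10 → {'g': 10, 'm': 7, 'u': 5, 't': 0}
lookup['r'] = 8 → {'g': 10, 'm': 7, 'u': 5, 't': 0, 'r': 8}
lookup['t'] = 0+3 = 3 → {'g': 10, 'm': 7, 'u': 5, 't': 3, 'r': 8}
lookup['m'] = 7+3 = 10 → {'g': 10, 'm': 10, 'u': 5, 't': 3, 'r': 8}
del 't' → {'g': 10, 'm': 10, 'u': 5, 'r': 8}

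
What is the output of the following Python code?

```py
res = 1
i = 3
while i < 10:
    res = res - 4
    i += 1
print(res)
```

-27

i=3: res = 1-4 = -3
i=4: res = (-3)-4 = -7
i=5: res = (-7)-4 = -11
i=6: res = (-11)-4 = -15
i=7: res = (-15)-4 = -19
i=8: res = (-19)-4 = -23
i=9: res = (-23)-4 = -27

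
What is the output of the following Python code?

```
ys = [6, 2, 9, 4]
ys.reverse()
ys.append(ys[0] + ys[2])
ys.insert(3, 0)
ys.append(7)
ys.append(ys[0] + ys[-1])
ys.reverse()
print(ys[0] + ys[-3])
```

reverse → [4, 9, 2, 6]
append ys[0]+ys[2] = 4+2 = 6 → [4, 9, 2, 6, 6]
insert 0 at 3 → [4, 9, 2, 0, 6, 6]
append 7 → [4, 9, 2, 0, 6, 6, 7]
append ys[0]+ys[-1] = 4+7 = 11 → [4, 9, 2, 0, 6, 6, 7, 11]
reverse → [11, 7, 6, 6, 0, 2, 9, 4]
ys[0]+ys[-3] = 11+2 = 13

13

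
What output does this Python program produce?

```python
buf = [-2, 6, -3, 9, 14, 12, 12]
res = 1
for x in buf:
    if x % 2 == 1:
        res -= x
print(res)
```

x=-2: not odd
x=6: not odd
x=-3: odd, res = 1-(-3) = 4
x=9: odd, res = 4-9 = -5
x=14: not odd
x=12: not odd
x=12: not odd

-5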